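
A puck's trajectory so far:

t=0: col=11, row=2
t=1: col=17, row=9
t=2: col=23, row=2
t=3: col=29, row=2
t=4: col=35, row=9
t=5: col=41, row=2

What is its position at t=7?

The col coordinate changes by +6 each step, so at step 7 it is 11 + 7·(6) = 53.
The row coordinate repeats the cycle [2, 9, 2] with period 3; step 7 mod 3 = 1, giving 9.

col=53, row=9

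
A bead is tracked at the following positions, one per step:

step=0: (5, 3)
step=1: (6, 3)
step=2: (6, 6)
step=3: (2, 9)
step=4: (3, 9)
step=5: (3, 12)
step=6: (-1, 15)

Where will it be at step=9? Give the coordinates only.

(-4, 21)

Step-to-step displacements: (+1, +0), (+0, +3), (-4, +3), (+1, +0), (+0, +3), (-4, +3) — a repeating cycle of length 3.
step 7: apply (+1, +0) → (0, 15)
step 8: apply (+0, +3) → (0, 18)
step 9: apply (-4, +3) → (-4, 21)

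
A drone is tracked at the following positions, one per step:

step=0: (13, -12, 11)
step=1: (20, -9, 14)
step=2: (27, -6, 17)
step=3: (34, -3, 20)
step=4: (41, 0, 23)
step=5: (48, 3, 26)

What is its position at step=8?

The position changes by (+7, +3, +3) every step.
step 6: (48, 3, 26) + (+7, +3, +3) → (55, 6, 29)
step 7: (55, 6, 29) + (+7, +3, +3) → (62, 9, 32)
step 8: (62, 9, 32) + (+7, +3, +3) → (69, 12, 35)

(69, 12, 35)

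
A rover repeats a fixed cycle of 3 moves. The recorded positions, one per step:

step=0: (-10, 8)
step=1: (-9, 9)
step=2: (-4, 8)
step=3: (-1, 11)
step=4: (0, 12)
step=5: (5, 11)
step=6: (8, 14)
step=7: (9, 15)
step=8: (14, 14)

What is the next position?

The moves between consecutive positions are (+1, +1), (+5, -1), (+3, +3), (+1, +1), (+5, -1), (+3, +3), (+1, +1), (+5, -1); they repeat the 3-cycle [(+1, +1), (+5, -1), (+3, +3)].
step 9: apply (+3, +3) → (17, 17)

(17, 17)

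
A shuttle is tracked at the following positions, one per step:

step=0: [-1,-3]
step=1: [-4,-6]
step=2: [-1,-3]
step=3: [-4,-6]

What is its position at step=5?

[-4,-6]

Consecutive displacements [-3,-3], [+3,+3], [-3,-3] scale by a factor of -1 each step.
step 4: [-4,-6] + [+3,+3] → [-1,-3]
step 5: [-1,-3] + [-3,-3] → [-4,-6]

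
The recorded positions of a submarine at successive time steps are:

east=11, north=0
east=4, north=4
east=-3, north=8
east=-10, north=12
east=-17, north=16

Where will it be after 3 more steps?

Each step adds (-7, +4) to the position.
step 5: east=-17, north=16 + (-7, +4) → east=-24, north=20
step 6: east=-24, north=20 + (-7, +4) → east=-31, north=24
step 7: east=-31, north=24 + (-7, +4) → east=-38, north=28

east=-38, north=28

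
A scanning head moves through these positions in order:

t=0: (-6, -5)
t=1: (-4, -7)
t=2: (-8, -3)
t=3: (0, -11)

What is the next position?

Step-to-step displacements: (+2, -2), (-4, +4), (+8, -8); each is -2× the previous.
step 4: (0, -11) + (-16, +16) → (-16, 5)

(-16, 5)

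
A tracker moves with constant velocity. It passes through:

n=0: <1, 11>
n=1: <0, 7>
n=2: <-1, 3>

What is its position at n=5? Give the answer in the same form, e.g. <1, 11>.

The position changes by <-1, -4> every step.
step 3: <-1, 3> + <-1, -4> → <-2, -1>
step 4: <-2, -1> + <-1, -4> → <-3, -5>
step 5: <-3, -5> + <-1, -4> → <-4, -9>

<-4, -9>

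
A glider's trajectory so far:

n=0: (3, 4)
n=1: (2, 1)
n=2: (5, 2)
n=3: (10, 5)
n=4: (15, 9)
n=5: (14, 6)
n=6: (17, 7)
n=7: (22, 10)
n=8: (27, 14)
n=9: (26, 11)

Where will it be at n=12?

(39, 19)

Step-to-step displacements: (-1, -3), (+3, +1), (+5, +3), (+5, +4), (-1, -3), (+3, +1), (+5, +3), (+5, +4), (-1, -3) — a repeating cycle of length 4.
step 10: apply (+3, +1) → (29, 12)
step 11: apply (+5, +3) → (34, 15)
step 12: apply (+5, +4) → (39, 19)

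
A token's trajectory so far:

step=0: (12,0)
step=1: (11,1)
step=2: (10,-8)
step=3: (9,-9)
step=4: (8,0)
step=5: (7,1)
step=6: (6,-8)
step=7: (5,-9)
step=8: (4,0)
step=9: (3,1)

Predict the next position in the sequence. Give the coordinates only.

(2,-8)

First: linear, -1 per step → 2 at step 10.
Second: cycles through 0, 1, -8, -9 every 4 steps. Step 10 lands at position 2 of the cycle → -8.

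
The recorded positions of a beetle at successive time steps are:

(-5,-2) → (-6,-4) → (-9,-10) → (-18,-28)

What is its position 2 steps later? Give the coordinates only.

(-126,-244)

Step-to-step displacements: (-1,-2), (-3,-6), (-9,-18); each is 3× the previous.
step 4: (-18,-28) + (-27,-54) → (-45,-82)
step 5: (-45,-82) + (-81,-162) → (-126,-244)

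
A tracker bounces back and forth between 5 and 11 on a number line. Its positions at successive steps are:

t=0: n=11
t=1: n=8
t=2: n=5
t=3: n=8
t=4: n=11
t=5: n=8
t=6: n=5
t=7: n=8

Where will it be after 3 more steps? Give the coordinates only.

n=5

The value travels 3 per step and bounces off the walls at 5 and 11.
  step 8: 8 → 11
  step 9: 11 → 8
  step 10: 8 → 5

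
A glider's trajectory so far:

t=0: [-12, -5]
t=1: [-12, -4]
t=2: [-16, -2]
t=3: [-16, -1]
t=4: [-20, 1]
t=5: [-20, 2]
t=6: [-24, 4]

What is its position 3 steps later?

Differencing gives [+0, +1], [-4, +2], [+0, +1], [-4, +2], [+0, +1], [-4, +2]. This is the pattern [+0, +1], [-4, +2] repeated.
step 7: apply [+0, +1] → [-24, 5]
step 8: apply [-4, +2] → [-28, 7]
step 9: apply [+0, +1] → [-28, 8]

[-28, 8]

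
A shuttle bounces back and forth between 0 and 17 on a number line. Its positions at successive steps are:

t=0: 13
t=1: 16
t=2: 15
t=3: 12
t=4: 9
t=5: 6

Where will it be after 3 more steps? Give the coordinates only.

The value travels 3 per step and bounces off the walls at 0 and 17.
  step 6: 6 → 3
  step 7: 3 → 0
  step 8: 0 → 3

3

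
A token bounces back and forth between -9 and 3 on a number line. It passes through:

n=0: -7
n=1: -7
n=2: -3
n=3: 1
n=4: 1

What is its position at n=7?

-7

The value reflects between -9 and 3, moving 4 per step.
  step 5: 1 → -3
  step 6: -3 → -7
  step 7: -7 → -7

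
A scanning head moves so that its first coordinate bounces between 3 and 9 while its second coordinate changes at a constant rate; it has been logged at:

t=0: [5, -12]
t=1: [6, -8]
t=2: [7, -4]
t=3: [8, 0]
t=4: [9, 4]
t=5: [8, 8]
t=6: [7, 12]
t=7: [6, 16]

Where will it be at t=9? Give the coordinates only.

The first coordinate reflects between 3 and 9, moving 1 per step.
  step 8: 6 → 5
  step 9: 5 → 4
The second coordinate changes by +4 each step: at step 9 it is 24.

[4, 24]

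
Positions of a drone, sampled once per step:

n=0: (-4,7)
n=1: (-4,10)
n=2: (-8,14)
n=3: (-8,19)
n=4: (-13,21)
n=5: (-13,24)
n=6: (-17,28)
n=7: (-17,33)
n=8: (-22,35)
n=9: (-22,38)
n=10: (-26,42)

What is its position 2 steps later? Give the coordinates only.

Step-to-step displacements: (+0,+3), (-4,+4), (+0,+5), (-5,+2), (+0,+3), (-4,+4), (+0,+5), (-5,+2), (+0,+3), (-4,+4) — a repeating cycle of length 4.
step 11: apply (+0,+5) → (-26,47)
step 12: apply (-5,+2) → (-31,49)

(-31,49)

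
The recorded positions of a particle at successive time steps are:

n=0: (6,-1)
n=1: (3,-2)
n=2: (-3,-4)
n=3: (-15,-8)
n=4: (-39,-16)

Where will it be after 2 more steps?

(-183,-64)

Step-to-step displacements: (-3,-1), (-6,-2), (-12,-4), (-24,-8); each is 2× the previous.
step 5: (-39,-16) + (-48,-16) → (-87,-32)
step 6: (-87,-32) + (-96,-32) → (-183,-64)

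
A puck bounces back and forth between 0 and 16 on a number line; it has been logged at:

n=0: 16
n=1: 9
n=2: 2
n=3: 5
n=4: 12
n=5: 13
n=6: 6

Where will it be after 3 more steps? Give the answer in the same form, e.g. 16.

15

The value reflects between 0 and 16, moving 7 per step.
  step 7: 6 → 1
  step 8: 1 → 8
  step 9: 8 → 15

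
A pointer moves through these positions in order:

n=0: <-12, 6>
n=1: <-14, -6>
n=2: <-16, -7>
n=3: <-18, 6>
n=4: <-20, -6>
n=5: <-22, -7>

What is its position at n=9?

The first coordinate changes by -2 each step, so at step 9 it is -12 + 9·(-2) = -30.
The second coordinate repeats the cycle [6, -6, -7] with period 3; step 9 mod 3 = 0, giving 6.

<-30, 6>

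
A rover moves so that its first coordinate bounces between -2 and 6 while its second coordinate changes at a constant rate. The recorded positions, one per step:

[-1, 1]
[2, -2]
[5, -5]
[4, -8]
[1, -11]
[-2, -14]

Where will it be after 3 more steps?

[5, -23]

The first coordinate reflects between -2 and 6, moving 3 per step.
  step 6: -2 → 1
  step 7: 1 → 4
  step 8: 4 → 5
The second coordinate changes by -3 each step: at step 8 it is -23.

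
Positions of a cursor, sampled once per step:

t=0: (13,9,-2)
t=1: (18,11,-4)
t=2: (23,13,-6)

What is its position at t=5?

(38,19,-12)

Constant displacement of (+5,+2,-2) per step.
step 3: (23,13,-6) + (+5,+2,-2) → (28,15,-8)
step 4: (28,15,-8) + (+5,+2,-2) → (33,17,-10)
step 5: (33,17,-10) + (+5,+2,-2) → (38,19,-12)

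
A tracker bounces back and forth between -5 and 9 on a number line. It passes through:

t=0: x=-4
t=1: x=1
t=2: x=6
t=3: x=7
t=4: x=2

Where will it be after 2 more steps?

x=-2

The value travels 5 per step and bounces off the walls at -5 and 9.
  step 5: 2 → -3
  step 6: -3 → -2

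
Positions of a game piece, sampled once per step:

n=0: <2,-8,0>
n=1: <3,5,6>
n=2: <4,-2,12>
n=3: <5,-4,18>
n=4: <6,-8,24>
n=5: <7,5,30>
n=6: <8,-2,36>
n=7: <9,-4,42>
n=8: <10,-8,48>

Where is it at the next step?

The first coordinate changes by +1 each step, so at step 9 it is 2 + 9·(1) = 11.
The second coordinate repeats the cycle [-8, 5, -2, -4] with period 4; step 9 mod 4 = 1, giving 5.
The third coordinate changes by +6 each step, so at step 9 it is 0 + 9·(6) = 54.

<11,5,54>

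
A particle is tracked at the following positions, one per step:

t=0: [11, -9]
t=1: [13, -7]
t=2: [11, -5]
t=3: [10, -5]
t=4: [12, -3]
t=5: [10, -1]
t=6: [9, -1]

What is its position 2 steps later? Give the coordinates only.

[9, 3]

The moves between consecutive positions are [+2, +2], [-2, +2], [-1, +0], [+2, +2], [-2, +2], [-1, +0]; they repeat the 3-cycle [[+2, +2], [-2, +2], [-1, +0]].
step 7: apply [+2, +2] → [11, 1]
step 8: apply [-2, +2] → [9, 3]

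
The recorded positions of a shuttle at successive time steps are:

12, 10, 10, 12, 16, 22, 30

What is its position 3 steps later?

66

First differences are -2, +0, +2, +4, +6, +8; their common second difference is +2 (constant acceleration).
step 7: 30 + 10 → 40
step 8: 40 + 12 → 52
step 9: 52 + 14 → 66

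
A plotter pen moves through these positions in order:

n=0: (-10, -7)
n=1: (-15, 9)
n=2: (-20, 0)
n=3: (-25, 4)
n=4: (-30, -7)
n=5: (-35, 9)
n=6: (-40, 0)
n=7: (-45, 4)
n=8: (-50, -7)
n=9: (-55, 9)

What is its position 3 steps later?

(-70, -7)

First: linear, -5 per step → -70 at step 12.
Second: cycles through -7, 9, 0, 4 every 4 steps. Step 12 lands at position 0 of the cycle → -7.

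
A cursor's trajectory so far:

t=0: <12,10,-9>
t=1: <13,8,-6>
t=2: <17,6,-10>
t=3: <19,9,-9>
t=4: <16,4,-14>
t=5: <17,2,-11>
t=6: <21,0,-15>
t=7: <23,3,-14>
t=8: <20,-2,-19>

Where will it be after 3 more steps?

<27,-3,-19>

Differencing gives <+1,-2,+3>, <+4,-2,-4>, <+2,+3,+1>, <-3,-5,-5>, <+1,-2,+3>, <+4,-2,-4>, <+2,+3,+1>, <-3,-5,-5>. This is the pattern <+1,-2,+3>, <+4,-2,-4>, <+2,+3,+1>, <-3,-5,-5> repeated.
step 9: apply <+1,-2,+3> → <21,-4,-16>
step 10: apply <+4,-2,-4> → <25,-6,-20>
step 11: apply <+2,+3,+1> → <27,-3,-19>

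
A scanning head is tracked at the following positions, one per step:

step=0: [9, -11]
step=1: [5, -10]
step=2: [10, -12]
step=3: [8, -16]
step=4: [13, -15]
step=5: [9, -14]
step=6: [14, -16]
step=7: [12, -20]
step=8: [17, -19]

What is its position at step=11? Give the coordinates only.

[16, -24]

Differencing gives [-4, +1], [+5, -2], [-2, -4], [+5, +1], [-4, +1], [+5, -2], [-2, -4], [+5, +1]. This is the pattern [-4, +1], [+5, -2], [-2, -4], [+5, +1] repeated.
step 9: apply [-4, +1] → [13, -18]
step 10: apply [+5, -2] → [18, -20]
step 11: apply [-2, -4] → [16, -24]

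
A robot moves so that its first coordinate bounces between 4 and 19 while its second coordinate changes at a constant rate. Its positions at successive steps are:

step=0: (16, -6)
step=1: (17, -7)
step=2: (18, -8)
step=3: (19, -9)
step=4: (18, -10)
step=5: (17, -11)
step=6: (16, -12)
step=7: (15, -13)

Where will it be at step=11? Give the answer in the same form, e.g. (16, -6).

The first coordinate travels 1 per step and bounces off the walls at 4 and 19.
  step 8: 15 → 14
  step 9: 14 → 13
  step 10: 13 → 12
  step 11: 12 → 11
The second coordinate changes by -1 each step: at step 11 it is -17.

(11, -17)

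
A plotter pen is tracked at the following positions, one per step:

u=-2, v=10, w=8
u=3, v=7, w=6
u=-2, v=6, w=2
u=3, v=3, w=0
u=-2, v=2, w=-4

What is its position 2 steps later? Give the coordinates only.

u=-2, v=-2, w=-10

Step-to-step displacements: (+5, -3, -2), (-5, -1, -4), (+5, -3, -2), (-5, -1, -4) — a repeating cycle of length 2.
step 5: apply (+5, -3, -2) → u=3, v=-1, w=-6
step 6: apply (-5, -1, -4) → u=-2, v=-2, w=-10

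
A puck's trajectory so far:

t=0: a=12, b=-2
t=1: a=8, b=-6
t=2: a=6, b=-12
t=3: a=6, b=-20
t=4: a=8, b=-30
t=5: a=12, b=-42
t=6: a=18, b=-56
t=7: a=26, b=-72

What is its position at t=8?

Taking differences between consecutive positions: (-4, -4), (-2, -6), (+0, -8), (+2, -10), (+4, -12), (+6, -14), (+8, -16). These grow by (+2, -2) each step.
step 8: a=26, b=-72 + (+10, -18) → a=36, b=-90

a=36, b=-90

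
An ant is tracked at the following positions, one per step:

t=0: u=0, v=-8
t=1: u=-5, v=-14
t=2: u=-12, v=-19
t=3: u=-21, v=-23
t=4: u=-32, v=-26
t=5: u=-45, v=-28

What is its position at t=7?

Successive displacements: (-5, -6), (-7, -5), (-9, -4), (-11, -3), (-13, -2) — each changes by (-2, +1).
step 6: u=-45, v=-28 + (-15, -1) → u=-60, v=-29
step 7: u=-60, v=-29 + (-17, +0) → u=-77, v=-29

u=-77, v=-29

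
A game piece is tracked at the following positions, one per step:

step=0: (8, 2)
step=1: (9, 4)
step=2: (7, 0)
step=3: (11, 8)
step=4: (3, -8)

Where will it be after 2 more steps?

The jumps are (+1, +2), (-2, -4), (+4, +8), (-8, -16) — a geometric progression with ratio -2.
step 5: (3, -8) + (+16, +32) → (19, 24)
step 6: (19, 24) + (-32, -64) → (-13, -40)

(-13, -40)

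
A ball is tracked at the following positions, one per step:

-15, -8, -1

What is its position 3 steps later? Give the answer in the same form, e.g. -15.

The position changes by +7 every step.
step 3: -1 + 7 → 6
step 4: 6 + 7 → 13
step 5: 13 + 7 → 20

20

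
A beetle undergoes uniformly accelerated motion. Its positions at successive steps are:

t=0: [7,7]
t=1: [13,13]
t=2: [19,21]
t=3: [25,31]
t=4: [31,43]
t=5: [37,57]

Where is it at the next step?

[43,73]

Successive displacements: [+6,+6], [+6,+8], [+6,+10], [+6,+12], [+6,+14] — each changes by [+0,+2].
step 6: [37,57] + [+6,+16] → [43,73]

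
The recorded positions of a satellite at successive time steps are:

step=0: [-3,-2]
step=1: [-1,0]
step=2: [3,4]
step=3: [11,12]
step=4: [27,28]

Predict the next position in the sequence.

[59,60]

Consecutive displacements [+2,+2], [+4,+4], [+8,+8], [+16,+16] scale by a factor of 2 each step.
step 5: [27,28] + [+32,+32] → [59,60]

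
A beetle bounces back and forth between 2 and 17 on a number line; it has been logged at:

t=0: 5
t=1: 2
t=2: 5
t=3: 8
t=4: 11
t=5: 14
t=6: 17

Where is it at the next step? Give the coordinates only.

14

The value travels 3 per step and bounces off the walls at 2 and 17.
  step 7: 17 → 14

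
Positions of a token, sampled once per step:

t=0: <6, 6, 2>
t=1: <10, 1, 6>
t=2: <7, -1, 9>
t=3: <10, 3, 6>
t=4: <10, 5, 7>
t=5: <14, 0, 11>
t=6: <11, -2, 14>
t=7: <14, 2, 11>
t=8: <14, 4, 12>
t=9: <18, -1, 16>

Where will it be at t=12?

Step-to-step displacements: <+4, -5, +4>, <-3, -2, +3>, <+3, +4, -3>, <+0, +2, +1>, <+4, -5, +4>, <-3, -2, +3>, <+3, +4, -3>, <+0, +2, +1>, <+4, -5, +4> — a repeating cycle of length 4.
step 10: apply <-3, -2, +3> → <15, -3, 19>
step 11: apply <+3, +4, -3> → <18, 1, 16>
step 12: apply <+0, +2, +1> → <18, 3, 17>

<18, 3, 17>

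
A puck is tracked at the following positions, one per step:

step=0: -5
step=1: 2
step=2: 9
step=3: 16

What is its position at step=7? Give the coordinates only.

Constant displacement of +7 per step.
step 4: 16 + 7 → 23
step 5: 23 + 7 → 30
step 6: 30 + 7 → 37
step 7: 37 + 7 → 44

44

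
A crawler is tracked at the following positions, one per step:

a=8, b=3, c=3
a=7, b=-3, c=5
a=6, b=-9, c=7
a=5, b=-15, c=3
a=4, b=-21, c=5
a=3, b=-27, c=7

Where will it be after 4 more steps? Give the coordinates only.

a=-1, b=-51, c=3

The a coordinate changes by -1 each step, so at step 9 it is 8 + 9·(-1) = -1.
The b coordinate changes by -6 each step, so at step 9 it is 3 + 9·(-6) = -51.
The c coordinate repeats the cycle [3, 5, 7] with period 3; step 9 mod 3 = 0, giving 3.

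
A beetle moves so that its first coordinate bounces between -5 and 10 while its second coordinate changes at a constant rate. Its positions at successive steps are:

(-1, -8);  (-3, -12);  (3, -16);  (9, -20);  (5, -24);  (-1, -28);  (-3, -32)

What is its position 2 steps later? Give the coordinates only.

The first coordinate reflects between -5 and 10, moving 6 per step.
  step 7: -3 → 3
  step 8: 3 → 9
The second coordinate changes by -4 each step: at step 8 it is -40.

(9, -40)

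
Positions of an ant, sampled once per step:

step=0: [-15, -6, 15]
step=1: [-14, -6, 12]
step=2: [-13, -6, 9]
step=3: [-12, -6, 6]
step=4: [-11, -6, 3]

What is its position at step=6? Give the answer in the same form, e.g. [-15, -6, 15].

Each step adds [+1, +0, -3] to the position.
step 5: [-11, -6, 3] + [+1, +0, -3] → [-10, -6, 0]
step 6: [-10, -6, 0] + [+1, +0, -3] → [-9, -6, -3]

[-9, -6, -3]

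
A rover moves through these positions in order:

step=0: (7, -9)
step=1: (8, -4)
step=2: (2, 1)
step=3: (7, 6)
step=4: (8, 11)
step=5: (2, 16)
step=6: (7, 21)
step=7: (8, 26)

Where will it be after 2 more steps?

(7, 36)

First: cycles through 7, 8, 2 every 3 steps. Step 9 lands at position 0 of the cycle → 7.
Second: linear, +5 per step → 36 at step 9.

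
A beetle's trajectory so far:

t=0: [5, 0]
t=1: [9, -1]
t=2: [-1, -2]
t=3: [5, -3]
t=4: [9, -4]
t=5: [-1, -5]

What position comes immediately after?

The first coordinate repeats the cycle [5, 9, -1] with period 3; step 6 mod 3 = 0, giving 5.
The second coordinate changes by -1 each step, so at step 6 it is 0 + 6·(-1) = -6.

[5, -6]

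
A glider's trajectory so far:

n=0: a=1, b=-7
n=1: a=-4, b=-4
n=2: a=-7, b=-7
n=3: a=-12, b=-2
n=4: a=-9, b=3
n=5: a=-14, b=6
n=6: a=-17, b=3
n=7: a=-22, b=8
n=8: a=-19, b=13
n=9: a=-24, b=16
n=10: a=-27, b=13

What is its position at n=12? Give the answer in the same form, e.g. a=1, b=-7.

a=-29, b=23

Differencing gives (-5, +3), (-3, -3), (-5, +5), (+3, +5), (-5, +3), (-3, -3), (-5, +5), (+3, +5), (-5, +3), (-3, -3). This is the pattern (-5, +3), (-3, -3), (-5, +5), (+3, +5) repeated.
step 11: apply (-5, +5) → a=-32, b=18
step 12: apply (+3, +5) → a=-29, b=23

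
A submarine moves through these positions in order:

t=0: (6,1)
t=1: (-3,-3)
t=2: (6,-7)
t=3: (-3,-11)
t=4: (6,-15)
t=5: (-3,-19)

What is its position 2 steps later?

(-3,-27)

First: cycles through 6, -3 every 2 steps. Step 7 lands at position 1 of the cycle → -3.
Second: linear, -4 per step → -27 at step 7.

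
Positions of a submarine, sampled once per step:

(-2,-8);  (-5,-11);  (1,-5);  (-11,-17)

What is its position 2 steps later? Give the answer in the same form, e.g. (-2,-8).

(-35,-41)

Consecutive displacements (-3,-3), (+6,+6), (-12,-12) scale by a factor of -2 each step.
step 4: (-11,-17) + (+24,+24) → (13,7)
step 5: (13,7) + (-48,-48) → (-35,-41)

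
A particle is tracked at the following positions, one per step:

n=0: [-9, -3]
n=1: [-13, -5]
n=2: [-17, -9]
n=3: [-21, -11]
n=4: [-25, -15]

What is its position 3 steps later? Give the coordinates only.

Step-to-step displacements: [-4, -2], [-4, -4], [-4, -2], [-4, -4] — a repeating cycle of length 2.
step 5: apply [-4, -2] → [-29, -17]
step 6: apply [-4, -4] → [-33, -21]
step 7: apply [-4, -2] → [-37, -23]

[-37, -23]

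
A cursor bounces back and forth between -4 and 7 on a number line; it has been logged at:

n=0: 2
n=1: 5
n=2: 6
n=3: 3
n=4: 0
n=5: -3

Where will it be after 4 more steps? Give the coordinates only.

7

The value reflects between -4 and 7, moving 3 per step.
  step 6: -3 → -2
  step 7: -2 → 1
  step 8: 1 → 4
  step 9: 4 → 7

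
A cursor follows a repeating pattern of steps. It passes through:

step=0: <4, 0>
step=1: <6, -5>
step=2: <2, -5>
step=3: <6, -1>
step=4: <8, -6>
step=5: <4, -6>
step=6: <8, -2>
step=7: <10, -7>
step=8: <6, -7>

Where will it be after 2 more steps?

<12, -8>

Differencing gives <+2, -5>, <-4, +0>, <+4, +4>, <+2, -5>, <-4, +0>, <+4, +4>, <+2, -5>, <-4, +0>. This is the pattern <+2, -5>, <-4, +0>, <+4, +4> repeated.
step 9: apply <+4, +4> → <10, -3>
step 10: apply <+2, -5> → <12, -8>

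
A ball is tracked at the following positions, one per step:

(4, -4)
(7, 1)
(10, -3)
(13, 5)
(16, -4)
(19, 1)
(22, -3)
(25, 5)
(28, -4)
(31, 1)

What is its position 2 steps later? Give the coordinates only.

(37, 5)

The first coordinate changes by +3 each step, so at step 11 it is 4 + 11·(3) = 37.
The second coordinate repeats the cycle [-4, 1, -3, 5] with period 4; step 11 mod 4 = 3, giving 5.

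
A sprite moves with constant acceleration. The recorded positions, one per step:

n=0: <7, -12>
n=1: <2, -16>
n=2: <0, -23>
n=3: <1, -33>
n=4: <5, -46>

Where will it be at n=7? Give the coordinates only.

<35, -103>

Taking differences between consecutive positions: <-5, -4>, <-2, -7>, <+1, -10>, <+4, -13>. These grow by <+3, -3> each step.
step 5: <5, -46> + <+7, -16> → <12, -62>
step 6: <12, -62> + <+10, -19> → <22, -81>
step 7: <22, -81> + <+13, -22> → <35, -103>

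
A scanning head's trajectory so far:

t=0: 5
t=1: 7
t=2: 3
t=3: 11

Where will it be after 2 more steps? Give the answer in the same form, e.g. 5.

Consecutive displacements +2, -4, +8 scale by a factor of -2 each step.
step 4: 11 − 16 → -5
step 5: -5 + 32 → 27

27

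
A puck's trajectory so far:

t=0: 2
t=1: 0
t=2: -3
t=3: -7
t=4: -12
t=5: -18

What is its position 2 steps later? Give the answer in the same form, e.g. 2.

-33

First differences are -2, -3, -4, -5, -6; their common second difference is -1 (constant acceleration).
step 6: -18 − 7 → -25
step 7: -25 − 8 → -33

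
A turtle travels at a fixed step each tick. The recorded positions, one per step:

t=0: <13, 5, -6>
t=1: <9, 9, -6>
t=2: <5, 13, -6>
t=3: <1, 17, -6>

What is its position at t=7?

<-15, 33, -6>

The position changes by <-4, +4, +0> every step.
step 4: <1, 17, -6> + <-4, +4, +0> → <-3, 21, -6>
step 5: <-3, 21, -6> + <-4, +4, +0> → <-7, 25, -6>
step 6: <-7, 25, -6> + <-4, +4, +0> → <-11, 29, -6>
step 7: <-11, 29, -6> + <-4, +4, +0> → <-15, 33, -6>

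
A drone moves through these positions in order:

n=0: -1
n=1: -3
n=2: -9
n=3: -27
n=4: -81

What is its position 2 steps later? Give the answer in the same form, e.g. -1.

Consecutive displacements -2, -6, -18, -54 scale by a factor of 3 each step.
step 5: -81 − 162 → -243
step 6: -243 − 486 → -729

-729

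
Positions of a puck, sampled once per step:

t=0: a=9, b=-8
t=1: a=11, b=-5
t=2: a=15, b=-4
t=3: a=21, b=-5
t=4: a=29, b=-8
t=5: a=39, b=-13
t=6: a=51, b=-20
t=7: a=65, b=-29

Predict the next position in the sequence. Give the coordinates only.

a=81, b=-40

Successive displacements: (+2, +3), (+4, +1), (+6, -1), (+8, -3), (+10, -5), (+12, -7), (+14, -9) — each changes by (+2, -2).
step 8: a=65, b=-29 + (+16, -11) → a=81, b=-40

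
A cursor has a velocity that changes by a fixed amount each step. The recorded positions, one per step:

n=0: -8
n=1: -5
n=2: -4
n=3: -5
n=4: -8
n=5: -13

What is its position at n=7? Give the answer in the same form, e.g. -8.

-29

Taking differences between consecutive positions: +3, +1, -1, -3, -5. These grow by -2 each step.
step 6: -13 − 7 → -20
step 7: -20 − 9 → -29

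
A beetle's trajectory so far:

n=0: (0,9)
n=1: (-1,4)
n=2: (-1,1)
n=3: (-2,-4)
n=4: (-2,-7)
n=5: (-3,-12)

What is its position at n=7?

(-4,-20)

Differencing gives (-1,-5), (+0,-3), (-1,-5), (+0,-3), (-1,-5). This is the pattern (-1,-5), (+0,-3) repeated.
step 6: apply (+0,-3) → (-3,-15)
step 7: apply (-1,-5) → (-4,-20)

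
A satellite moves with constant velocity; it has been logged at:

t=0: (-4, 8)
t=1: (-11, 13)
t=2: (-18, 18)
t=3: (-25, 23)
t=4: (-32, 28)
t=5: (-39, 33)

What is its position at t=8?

(-60, 48)

Each step adds (-7, +5) to the position.
step 6: (-39, 33) + (-7, +5) → (-46, 38)
step 7: (-46, 38) + (-7, +5) → (-53, 43)
step 8: (-53, 43) + (-7, +5) → (-60, 48)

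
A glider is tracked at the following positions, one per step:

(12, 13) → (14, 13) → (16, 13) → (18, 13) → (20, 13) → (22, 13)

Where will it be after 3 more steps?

(28, 13)

Constant displacement of (+2, +0) per step.
step 6: (22, 13) + (+2, +0) → (24, 13)
step 7: (24, 13) + (+2, +0) → (26, 13)
step 8: (26, 13) + (+2, +0) → (28, 13)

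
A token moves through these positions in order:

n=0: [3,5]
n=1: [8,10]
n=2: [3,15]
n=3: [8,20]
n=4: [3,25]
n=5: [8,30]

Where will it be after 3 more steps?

[3,45]

The first coordinate repeats the cycle [3, 8] with period 2; step 8 mod 2 = 0, giving 3.
The second coordinate changes by +5 each step, so at step 8 it is 5 + 8·(5) = 45.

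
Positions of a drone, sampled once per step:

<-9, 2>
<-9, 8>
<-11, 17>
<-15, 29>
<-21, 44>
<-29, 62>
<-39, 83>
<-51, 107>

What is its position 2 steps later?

Successive displacements: <+0, +6>, <-2, +9>, <-4, +12>, <-6, +15>, <-8, +18>, <-10, +21>, <-12, +24> — each changes by <-2, +3>.
step 8: <-51, 107> + <-14, +27> → <-65, 134>
step 9: <-65, 134> + <-16, +30> → <-81, 164>

<-81, 164>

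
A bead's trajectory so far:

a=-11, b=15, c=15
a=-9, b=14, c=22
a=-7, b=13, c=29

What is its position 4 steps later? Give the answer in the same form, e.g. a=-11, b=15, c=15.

a=1, b=9, c=57

Constant displacement of (+2, -1, +7) per step.
step 3: a=-7, b=13, c=29 + (+2, -1, +7) → a=-5, b=12, c=36
step 4: a=-5, b=12, c=36 + (+2, -1, +7) → a=-3, b=11, c=43
step 5: a=-3, b=11, c=43 + (+2, -1, +7) → a=-1, b=10, c=50
step 6: a=-1, b=10, c=50 + (+2, -1, +7) → a=1, b=9, c=57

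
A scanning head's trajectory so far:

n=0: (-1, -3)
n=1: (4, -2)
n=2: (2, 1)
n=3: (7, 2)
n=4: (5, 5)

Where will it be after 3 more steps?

The moves between consecutive positions are (+5, +1), (-2, +3), (+5, +1), (-2, +3); they repeat the 2-cycle [(+5, +1), (-2, +3)].
step 5: apply (+5, +1) → (10, 6)
step 6: apply (-2, +3) → (8, 9)
step 7: apply (+5, +1) → (13, 10)

(13, 10)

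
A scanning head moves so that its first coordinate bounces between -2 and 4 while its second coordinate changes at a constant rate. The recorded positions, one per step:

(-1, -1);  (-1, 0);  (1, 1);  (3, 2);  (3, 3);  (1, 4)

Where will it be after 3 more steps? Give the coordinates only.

(1, 7)

The first coordinate travels 2 per step and bounces off the walls at -2 and 4.
  step 6: 1 → -1
  step 7: -1 → -1
  step 8: -1 → 1
The second coordinate changes by +1 each step: at step 8 it is 7.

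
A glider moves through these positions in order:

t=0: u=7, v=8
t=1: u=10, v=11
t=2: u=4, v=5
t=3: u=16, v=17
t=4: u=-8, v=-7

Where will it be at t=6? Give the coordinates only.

u=-56, v=-55

Consecutive displacements (+3, +3), (-6, -6), (+12, +12), (-24, -24) scale by a factor of -2 each step.
step 5: u=-8, v=-7 + (+48, +48) → u=40, v=41
step 6: u=40, v=41 + (-96, -96) → u=-56, v=-55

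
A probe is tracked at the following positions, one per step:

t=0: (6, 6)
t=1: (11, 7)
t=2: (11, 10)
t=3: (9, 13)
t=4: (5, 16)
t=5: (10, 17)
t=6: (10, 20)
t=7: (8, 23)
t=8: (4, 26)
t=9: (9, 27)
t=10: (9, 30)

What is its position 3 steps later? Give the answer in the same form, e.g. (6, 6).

The moves between consecutive positions are (+5, +1), (+0, +3), (-2, +3), (-4, +3), (+5, +1), (+0, +3), (-2, +3), (-4, +3), (+5, +1), (+0, +3); they repeat the 4-cycle [(+5, +1), (+0, +3), (-2, +3), (-4, +3)].
step 11: apply (-2, +3) → (7, 33)
step 12: apply (-4, +3) → (3, 36)
step 13: apply (+5, +1) → (8, 37)

(8, 37)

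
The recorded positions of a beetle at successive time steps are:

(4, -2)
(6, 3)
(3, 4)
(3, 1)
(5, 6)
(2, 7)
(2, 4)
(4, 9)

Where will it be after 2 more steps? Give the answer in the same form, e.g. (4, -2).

Differencing gives (+2, +5), (-3, +1), (+0, -3), (+2, +5), (-3, +1), (+0, -3), (+2, +5). This is the pattern (+2, +5), (-3, +1), (+0, -3) repeated.
step 8: apply (-3, +1) → (1, 10)
step 9: apply (+0, -3) → (1, 7)

(1, 7)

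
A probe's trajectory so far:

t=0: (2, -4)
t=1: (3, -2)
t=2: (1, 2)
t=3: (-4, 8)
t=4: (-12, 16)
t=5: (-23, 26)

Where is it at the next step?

First differences are (+1, +2), (-2, +4), (-5, +6), (-8, +8), (-11, +10); their common second difference is (-3, +2) (constant acceleration).
step 6: (-23, 26) + (-14, +12) → (-37, 38)

(-37, 38)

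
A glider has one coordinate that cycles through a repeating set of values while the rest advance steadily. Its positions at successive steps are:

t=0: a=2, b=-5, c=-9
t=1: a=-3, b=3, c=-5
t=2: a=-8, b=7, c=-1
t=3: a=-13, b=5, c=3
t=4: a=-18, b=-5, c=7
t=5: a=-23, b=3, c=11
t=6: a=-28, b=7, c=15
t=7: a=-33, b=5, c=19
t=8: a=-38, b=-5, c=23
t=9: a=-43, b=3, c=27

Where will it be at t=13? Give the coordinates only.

a=-63, b=3, c=43

The a coordinate changes by -5 each step, so at step 13 it is 2 + 13·(-5) = -63.
The b coordinate repeats the cycle [-5, 3, 7, 5] with period 4; step 13 mod 4 = 1, giving 3.
The c coordinate changes by +4 each step, so at step 13 it is -9 + 13·(4) = 43.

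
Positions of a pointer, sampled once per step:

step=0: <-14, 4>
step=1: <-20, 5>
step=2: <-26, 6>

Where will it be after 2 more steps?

<-38, 8>

Each step adds <-6, +1> to the position.
step 3: <-26, 6> + <-6, +1> → <-32, 7>
step 4: <-32, 7> + <-6, +1> → <-38, 8>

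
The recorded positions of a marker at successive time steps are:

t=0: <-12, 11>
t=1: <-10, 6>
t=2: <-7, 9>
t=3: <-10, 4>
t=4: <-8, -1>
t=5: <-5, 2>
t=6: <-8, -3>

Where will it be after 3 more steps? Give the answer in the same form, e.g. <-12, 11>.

<-6, -10>

Step-to-step displacements: <+2, -5>, <+3, +3>, <-3, -5>, <+2, -5>, <+3, +3>, <-3, -5> — a repeating cycle of length 3.
step 7: apply <+2, -5> → <-6, -8>
step 8: apply <+3, +3> → <-3, -5>
step 9: apply <-3, -5> → <-6, -10>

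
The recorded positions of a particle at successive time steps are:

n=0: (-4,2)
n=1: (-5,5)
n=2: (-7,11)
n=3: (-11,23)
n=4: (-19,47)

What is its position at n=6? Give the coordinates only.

Step-to-step displacements: (-1,+3), (-2,+6), (-4,+12), (-8,+24); each is 2× the previous.
step 5: (-19,47) + (-16,+48) → (-35,95)
step 6: (-35,95) + (-32,+96) → (-67,191)

(-67,191)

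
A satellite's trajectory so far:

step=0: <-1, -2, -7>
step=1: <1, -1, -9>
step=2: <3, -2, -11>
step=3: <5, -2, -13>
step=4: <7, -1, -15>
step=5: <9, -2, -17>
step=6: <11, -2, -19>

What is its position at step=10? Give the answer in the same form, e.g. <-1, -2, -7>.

The first coordinate changes by +2 each step, so at step 10 it is -1 + 10·(2) = 19.
The second coordinate repeats the cycle [-2, -1, -2] with period 3; step 10 mod 3 = 1, giving -1.
The third coordinate changes by -2 each step, so at step 10 it is -7 + 10·(-2) = -27.

<19, -1, -27>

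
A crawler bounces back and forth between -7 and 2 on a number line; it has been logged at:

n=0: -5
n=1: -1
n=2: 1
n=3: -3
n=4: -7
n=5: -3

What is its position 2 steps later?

The value travels 4 per step and bounces off the walls at -7 and 2.
  step 6: -3 → 1
  step 7: 1 → -1

-1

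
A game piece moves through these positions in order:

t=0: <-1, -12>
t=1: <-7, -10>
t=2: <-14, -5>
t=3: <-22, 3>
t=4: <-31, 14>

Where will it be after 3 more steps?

First differences are <-6, +2>, <-7, +5>, <-8, +8>, <-9, +11>; their common second difference is <-1, +3> (constant acceleration).
step 5: <-31, 14> + <-10, +14> → <-41, 28>
step 6: <-41, 28> + <-11, +17> → <-52, 45>
step 7: <-52, 45> + <-12, +20> → <-64, 65>

<-64, 65>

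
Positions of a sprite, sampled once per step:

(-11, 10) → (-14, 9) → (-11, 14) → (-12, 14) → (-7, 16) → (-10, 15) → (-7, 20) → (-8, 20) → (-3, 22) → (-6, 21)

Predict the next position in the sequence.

Step-to-step displacements: (-3, -1), (+3, +5), (-1, +0), (+5, +2), (-3, -1), (+3, +5), (-1, +0), (+5, +2), (-3, -1) — a repeating cycle of length 4.
step 10: apply (+3, +5) → (-3, 26)

(-3, 26)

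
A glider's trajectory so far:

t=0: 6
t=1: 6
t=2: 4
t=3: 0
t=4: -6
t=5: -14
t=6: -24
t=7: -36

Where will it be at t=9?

-66

Taking differences between consecutive positions: +0, -2, -4, -6, -8, -10, -12. These grow by -2 each step.
step 8: -36 − 14 → -50
step 9: -50 − 16 → -66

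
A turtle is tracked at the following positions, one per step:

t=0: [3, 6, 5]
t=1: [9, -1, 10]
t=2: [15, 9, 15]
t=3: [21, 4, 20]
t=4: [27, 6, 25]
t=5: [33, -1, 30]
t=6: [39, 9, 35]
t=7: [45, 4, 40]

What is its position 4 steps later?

The first coordinate changes by +6 each step, so at step 11 it is 3 + 11·(6) = 69.
The second coordinate repeats the cycle [6, -1, 9, 4] with period 4; step 11 mod 4 = 3, giving 4.
The third coordinate changes by +5 each step, so at step 11 it is 5 + 11·(5) = 60.

[69, 4, 60]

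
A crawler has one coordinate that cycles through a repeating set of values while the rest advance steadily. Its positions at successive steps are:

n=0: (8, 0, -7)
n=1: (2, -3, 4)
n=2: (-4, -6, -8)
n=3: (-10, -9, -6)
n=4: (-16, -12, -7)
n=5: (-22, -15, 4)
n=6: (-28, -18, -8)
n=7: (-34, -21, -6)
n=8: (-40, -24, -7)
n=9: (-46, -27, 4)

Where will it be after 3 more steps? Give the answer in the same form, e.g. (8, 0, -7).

(-64, -36, -7)

The first coordinate changes by -6 each step, so at step 12 it is 8 + 12·(-6) = -64.
The second coordinate changes by -3 each step, so at step 12 it is 0 + 12·(-3) = -36.
The third coordinate repeats the cycle [-7, 4, -8, -6] with period 4; step 12 mod 4 = 0, giving -7.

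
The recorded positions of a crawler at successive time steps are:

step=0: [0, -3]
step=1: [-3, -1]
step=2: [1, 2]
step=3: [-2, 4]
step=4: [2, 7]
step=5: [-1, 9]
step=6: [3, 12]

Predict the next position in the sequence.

[0, 14]

The moves between consecutive positions are [-3, +2], [+4, +3], [-3, +2], [+4, +3], [-3, +2], [+4, +3]; they repeat the 2-cycle [[-3, +2], [+4, +3]].
step 7: apply [-3, +2] → [0, 14]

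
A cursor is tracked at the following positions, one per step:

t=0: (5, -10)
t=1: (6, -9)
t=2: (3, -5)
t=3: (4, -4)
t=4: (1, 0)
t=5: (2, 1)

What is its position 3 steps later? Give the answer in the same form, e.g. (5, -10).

Differencing gives (+1, +1), (-3, +4), (+1, +1), (-3, +4), (+1, +1). This is the pattern (+1, +1), (-3, +4) repeated.
step 6: apply (-3, +4) → (-1, 5)
step 7: apply (+1, +1) → (0, 6)
step 8: apply (-3, +4) → (-3, 10)

(-3, 10)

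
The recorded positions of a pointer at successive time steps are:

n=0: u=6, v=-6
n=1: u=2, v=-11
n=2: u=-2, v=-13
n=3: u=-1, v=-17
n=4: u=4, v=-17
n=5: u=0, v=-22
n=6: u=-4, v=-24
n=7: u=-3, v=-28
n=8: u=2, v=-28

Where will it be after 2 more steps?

u=-6, v=-35

The moves between consecutive positions are (-4, -5), (-4, -2), (+1, -4), (+5, +0), (-4, -5), (-4, -2), (+1, -4), (+5, +0); they repeat the 4-cycle [(-4, -5), (-4, -2), (+1, -4), (+5, +0)].
step 9: apply (-4, -5) → u=-2, v=-33
step 10: apply (-4, -2) → u=-6, v=-35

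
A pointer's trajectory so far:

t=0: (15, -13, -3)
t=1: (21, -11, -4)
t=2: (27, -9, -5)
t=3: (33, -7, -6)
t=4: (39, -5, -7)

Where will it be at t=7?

The position changes by (+6, +2, -1) every step.
step 5: (39, -5, -7) + (+6, +2, -1) → (45, -3, -8)
step 6: (45, -3, -8) + (+6, +2, -1) → (51, -1, -9)
step 7: (51, -1, -9) + (+6, +2, -1) → (57, 1, -10)

(57, 1, -10)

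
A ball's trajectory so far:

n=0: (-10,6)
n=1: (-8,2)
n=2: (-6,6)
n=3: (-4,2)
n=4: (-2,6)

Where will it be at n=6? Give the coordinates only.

First: linear, +2 per step → 2 at step 6.
Second: cycles through 6, 2 every 2 steps. Step 6 lands at position 0 of the cycle → 6.

(2,6)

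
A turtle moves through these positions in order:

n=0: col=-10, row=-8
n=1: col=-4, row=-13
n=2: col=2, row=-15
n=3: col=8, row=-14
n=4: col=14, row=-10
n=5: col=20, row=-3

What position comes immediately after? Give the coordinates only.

col=26, row=7

Taking differences between consecutive positions: (+6,-5), (+6,-2), (+6,+1), (+6,+4), (+6,+7). These grow by (+0,+3) each step.
step 6: col=20, row=-3 + (+6,+10) → col=26, row=7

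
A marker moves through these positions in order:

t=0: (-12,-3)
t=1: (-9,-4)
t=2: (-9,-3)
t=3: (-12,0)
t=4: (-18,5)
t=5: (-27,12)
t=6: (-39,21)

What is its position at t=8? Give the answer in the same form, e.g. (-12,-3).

First differences are (+3,-1), (+0,+1), (-3,+3), (-6,+5), (-9,+7), (-12,+9); their common second difference is (-3,+2) (constant acceleration).
step 7: (-39,21) + (-15,+11) → (-54,32)
step 8: (-54,32) + (-18,+13) → (-72,45)

(-72,45)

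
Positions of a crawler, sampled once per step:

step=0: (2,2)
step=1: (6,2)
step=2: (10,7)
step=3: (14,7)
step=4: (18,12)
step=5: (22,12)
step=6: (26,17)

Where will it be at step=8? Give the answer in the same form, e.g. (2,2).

Differencing gives (+4,+0), (+4,+5), (+4,+0), (+4,+5), (+4,+0), (+4,+5). This is the pattern (+4,+0), (+4,+5) repeated.
step 7: apply (+4,+0) → (30,17)
step 8: apply (+4,+5) → (34,22)

(34,22)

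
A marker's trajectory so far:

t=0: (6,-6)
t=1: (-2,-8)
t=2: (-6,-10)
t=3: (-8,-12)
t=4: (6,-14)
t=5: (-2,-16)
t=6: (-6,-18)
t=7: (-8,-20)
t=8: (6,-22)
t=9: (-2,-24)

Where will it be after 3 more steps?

(6,-30)

First: cycles through 6, -2, -6, -8 every 4 steps. Step 12 lands at position 0 of the cycle → 6.
Second: linear, -2 per step → -30 at step 12.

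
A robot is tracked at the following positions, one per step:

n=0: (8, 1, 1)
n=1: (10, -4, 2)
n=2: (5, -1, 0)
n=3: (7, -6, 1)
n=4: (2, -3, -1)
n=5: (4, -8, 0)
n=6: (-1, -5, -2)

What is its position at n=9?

Differencing gives (+2, -5, +1), (-5, +3, -2), (+2, -5, +1), (-5, +3, -2), (+2, -5, +1), (-5, +3, -2). This is the pattern (+2, -5, +1), (-5, +3, -2) repeated.
step 7: apply (+2, -5, +1) → (1, -10, -1)
step 8: apply (-5, +3, -2) → (-4, -7, -3)
step 9: apply (+2, -5, +1) → (-2, -12, -2)

(-2, -12, -2)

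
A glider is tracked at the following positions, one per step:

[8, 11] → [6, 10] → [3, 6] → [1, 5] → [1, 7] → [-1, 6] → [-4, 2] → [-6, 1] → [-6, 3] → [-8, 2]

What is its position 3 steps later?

The moves between consecutive positions are [-2, -1], [-3, -4], [-2, -1], [+0, +2], [-2, -1], [-3, -4], [-2, -1], [+0, +2], [-2, -1]; they repeat the 4-cycle [[-2, -1], [-3, -4], [-2, -1], [+0, +2]].
step 10: apply [-3, -4] → [-11, -2]
step 11: apply [-2, -1] → [-13, -3]
step 12: apply [+0, +2] → [-13, -1]

[-13, -1]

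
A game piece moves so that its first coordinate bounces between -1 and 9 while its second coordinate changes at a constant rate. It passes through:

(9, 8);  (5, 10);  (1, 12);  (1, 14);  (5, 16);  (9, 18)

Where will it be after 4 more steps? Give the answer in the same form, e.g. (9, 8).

The first coordinate travels 4 per step and bounces off the walls at -1 and 9.
  step 6: 9 → 5
  step 7: 5 → 1
  step 8: 1 → 1
  step 9: 1 → 5
The second coordinate changes by +2 each step: at step 9 it is 26.

(5, 26)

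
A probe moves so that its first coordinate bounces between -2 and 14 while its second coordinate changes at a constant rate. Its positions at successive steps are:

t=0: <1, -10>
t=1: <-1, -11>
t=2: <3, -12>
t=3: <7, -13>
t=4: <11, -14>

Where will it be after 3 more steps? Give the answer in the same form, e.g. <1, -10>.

The first coordinate travels 4 per step and bounces off the walls at -2 and 14.
  step 5: 11 → 13
  step 6: 13 → 9
  step 7: 9 → 5
The second coordinate changes by -1 each step: at step 7 it is -17.

<5, -17>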